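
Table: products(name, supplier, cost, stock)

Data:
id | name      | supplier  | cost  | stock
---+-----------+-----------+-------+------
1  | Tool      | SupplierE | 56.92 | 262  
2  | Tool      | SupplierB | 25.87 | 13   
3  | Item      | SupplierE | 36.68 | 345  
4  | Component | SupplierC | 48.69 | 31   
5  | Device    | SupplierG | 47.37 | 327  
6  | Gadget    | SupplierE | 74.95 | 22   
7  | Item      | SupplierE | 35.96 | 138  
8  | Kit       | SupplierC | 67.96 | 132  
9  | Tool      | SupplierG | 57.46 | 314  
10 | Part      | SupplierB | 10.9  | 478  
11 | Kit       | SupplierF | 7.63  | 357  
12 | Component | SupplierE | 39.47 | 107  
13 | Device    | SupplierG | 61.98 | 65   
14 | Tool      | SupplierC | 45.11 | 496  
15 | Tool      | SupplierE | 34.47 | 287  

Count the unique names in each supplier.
SELECT supplier, COUNT(DISTINCT name)
FROM products
GROUP BY supplier

Result:
  SupplierB: 2 distinct
  SupplierC: 3 distinct
  SupplierE: 4 distinct
  SupplierF: 1 distinct
  SupplierG: 2 distinct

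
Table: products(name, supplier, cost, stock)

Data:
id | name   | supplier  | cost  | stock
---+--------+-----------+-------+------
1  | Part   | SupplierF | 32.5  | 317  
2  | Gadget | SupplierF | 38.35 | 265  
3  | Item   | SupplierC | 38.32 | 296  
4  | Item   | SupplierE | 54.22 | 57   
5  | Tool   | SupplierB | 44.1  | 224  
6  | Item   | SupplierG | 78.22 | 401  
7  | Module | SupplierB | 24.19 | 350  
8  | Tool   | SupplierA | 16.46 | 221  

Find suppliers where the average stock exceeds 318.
SELECT supplier, AVG(stock)
FROM products
GROUP BY supplier
HAVING AVG(stock) > 318

Result:
  SupplierG: avg=401.00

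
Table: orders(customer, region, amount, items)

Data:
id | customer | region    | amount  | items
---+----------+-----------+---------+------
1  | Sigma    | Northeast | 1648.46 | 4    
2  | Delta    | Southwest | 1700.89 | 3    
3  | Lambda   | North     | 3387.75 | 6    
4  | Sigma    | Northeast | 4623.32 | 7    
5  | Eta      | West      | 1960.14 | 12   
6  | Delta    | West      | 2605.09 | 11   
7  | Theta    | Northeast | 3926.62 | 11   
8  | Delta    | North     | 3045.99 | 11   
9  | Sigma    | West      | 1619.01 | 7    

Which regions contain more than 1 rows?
SELECT region, COUNT(*) as cnt
FROM orders
GROUP BY region
HAVING COUNT(*) > 1

Result:
  North: 2
  Northeast: 3
  West: 3

Note: HAVING filters groups after aggregation, WHERE filters rows before.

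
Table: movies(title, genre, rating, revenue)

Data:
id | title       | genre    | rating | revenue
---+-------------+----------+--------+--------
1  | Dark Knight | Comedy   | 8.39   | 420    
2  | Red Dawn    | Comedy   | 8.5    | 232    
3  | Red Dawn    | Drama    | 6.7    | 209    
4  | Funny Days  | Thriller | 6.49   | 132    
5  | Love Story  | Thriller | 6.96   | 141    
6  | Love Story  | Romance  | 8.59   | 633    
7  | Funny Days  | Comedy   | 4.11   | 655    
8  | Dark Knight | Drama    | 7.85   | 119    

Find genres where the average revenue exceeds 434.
SELECT genre, AVG(revenue)
FROM movies
GROUP BY genre
HAVING AVG(revenue) > 434

Result:
  Comedy: avg=435.67
  Romance: avg=633.00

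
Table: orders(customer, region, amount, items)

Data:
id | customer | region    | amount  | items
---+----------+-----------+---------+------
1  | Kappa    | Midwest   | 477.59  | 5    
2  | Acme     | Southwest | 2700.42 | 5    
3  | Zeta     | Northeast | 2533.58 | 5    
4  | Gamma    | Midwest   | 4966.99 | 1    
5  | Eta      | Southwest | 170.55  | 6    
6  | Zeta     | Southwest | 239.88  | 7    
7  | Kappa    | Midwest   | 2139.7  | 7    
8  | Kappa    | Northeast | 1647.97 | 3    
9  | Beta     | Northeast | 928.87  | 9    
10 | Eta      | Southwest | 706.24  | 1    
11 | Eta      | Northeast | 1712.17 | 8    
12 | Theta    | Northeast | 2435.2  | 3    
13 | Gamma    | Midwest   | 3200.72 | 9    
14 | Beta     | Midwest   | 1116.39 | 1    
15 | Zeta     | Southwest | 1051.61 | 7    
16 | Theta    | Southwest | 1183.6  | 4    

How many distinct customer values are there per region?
SELECT region, COUNT(DISTINCT customer)
FROM orders
GROUP BY region

Result:
  Midwest: 3 distinct
  Northeast: 5 distinct
  Southwest: 4 distinct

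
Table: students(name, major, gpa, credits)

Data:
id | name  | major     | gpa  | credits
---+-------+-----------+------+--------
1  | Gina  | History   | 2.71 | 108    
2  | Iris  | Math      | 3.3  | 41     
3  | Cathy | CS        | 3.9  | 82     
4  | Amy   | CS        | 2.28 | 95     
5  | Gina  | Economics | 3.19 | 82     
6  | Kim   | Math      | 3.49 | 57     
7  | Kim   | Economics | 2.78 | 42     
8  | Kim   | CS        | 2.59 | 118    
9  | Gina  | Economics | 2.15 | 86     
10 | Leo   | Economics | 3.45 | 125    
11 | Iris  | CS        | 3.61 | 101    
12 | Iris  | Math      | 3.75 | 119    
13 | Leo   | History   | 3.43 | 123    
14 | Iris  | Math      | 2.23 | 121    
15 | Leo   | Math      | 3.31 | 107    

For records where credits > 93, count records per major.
SELECT major, COUNT(*)
FROM students
WHERE credits > 93
GROUP BY major

Note: WHERE filters rows before grouping.

Result:
  CS: 3
  Economics: 1
  History: 2
  Math: 3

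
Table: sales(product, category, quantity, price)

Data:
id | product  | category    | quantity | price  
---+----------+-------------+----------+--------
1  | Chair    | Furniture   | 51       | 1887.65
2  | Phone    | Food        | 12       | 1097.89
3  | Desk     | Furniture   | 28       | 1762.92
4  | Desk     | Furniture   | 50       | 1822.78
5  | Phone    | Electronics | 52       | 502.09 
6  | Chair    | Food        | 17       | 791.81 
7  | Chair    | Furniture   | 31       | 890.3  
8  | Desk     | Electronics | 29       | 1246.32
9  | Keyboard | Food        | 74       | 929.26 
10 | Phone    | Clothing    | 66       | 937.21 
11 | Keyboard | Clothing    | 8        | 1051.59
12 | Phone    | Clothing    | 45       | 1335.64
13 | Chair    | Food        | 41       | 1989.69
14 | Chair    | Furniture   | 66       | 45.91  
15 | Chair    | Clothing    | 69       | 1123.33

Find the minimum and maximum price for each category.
SELECT category, MIN(price), MAX(price)
FROM sales
GROUP BY category

Result:
  Clothing: min=937.21, max=1335.64
  Electronics: min=502.09, max=1246.32
  Food: min=791.81, max=1989.69
  Furniture: min=45.91, max=1887.65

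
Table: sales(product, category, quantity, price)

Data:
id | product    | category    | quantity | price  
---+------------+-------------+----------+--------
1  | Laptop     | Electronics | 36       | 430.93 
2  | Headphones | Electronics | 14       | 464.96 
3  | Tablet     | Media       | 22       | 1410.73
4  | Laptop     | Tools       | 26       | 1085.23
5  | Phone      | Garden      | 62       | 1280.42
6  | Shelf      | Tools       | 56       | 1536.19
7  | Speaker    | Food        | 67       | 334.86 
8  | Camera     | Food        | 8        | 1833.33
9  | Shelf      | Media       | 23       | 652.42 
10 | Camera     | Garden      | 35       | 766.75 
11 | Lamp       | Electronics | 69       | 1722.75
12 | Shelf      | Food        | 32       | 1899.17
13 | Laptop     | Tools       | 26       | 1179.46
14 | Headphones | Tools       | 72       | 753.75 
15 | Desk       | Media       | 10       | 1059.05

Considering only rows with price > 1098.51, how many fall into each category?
SELECT category, COUNT(*)
FROM sales
WHERE price > 1098.51
GROUP BY category

Note: WHERE filters rows before grouping.

Result:
  Electronics: 1
  Food: 2
  Garden: 1
  Media: 1
  Tools: 2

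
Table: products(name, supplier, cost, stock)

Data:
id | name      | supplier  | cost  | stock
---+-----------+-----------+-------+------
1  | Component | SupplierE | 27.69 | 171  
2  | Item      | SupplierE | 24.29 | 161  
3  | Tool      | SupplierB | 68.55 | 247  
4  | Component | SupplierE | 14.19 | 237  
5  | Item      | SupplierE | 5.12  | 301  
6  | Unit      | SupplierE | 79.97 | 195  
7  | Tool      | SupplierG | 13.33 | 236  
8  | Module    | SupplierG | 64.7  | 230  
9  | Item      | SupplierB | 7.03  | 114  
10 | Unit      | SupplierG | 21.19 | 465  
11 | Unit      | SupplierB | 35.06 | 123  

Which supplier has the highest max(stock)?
SELECT supplier, MAX(stock) as val
FROM products
GROUP BY supplier
ORDER BY val DESC
LIMIT 1

Result: SupplierG with max(stock) = 465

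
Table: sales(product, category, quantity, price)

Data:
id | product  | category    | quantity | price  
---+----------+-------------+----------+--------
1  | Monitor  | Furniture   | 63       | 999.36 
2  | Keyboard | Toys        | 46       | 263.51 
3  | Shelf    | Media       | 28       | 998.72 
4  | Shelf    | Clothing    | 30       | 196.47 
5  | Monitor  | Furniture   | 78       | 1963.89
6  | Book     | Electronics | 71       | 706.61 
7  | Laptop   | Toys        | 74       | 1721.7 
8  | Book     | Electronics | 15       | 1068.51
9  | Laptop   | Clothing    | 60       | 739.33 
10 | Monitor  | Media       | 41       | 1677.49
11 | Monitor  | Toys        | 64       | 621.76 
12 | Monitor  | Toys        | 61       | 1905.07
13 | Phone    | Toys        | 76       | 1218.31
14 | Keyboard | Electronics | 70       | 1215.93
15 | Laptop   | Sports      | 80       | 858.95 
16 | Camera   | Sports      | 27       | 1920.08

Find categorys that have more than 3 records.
SELECT category, COUNT(*) as cnt
FROM sales
GROUP BY category
HAVING COUNT(*) > 3

Result:
  Toys: 5

Note: HAVING filters groups after aggregation, WHERE filters rows before.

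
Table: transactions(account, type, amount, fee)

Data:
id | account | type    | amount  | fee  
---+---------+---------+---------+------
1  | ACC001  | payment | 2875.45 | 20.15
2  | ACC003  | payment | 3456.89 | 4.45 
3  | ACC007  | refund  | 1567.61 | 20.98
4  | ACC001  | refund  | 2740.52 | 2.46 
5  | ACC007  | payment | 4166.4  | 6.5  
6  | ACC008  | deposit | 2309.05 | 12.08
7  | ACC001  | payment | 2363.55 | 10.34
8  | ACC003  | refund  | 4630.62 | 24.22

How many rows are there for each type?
SELECT type, COUNT(*) as count
FROM transactions
GROUP BY type

Result:
  deposit: 1
  payment: 4
  refund: 3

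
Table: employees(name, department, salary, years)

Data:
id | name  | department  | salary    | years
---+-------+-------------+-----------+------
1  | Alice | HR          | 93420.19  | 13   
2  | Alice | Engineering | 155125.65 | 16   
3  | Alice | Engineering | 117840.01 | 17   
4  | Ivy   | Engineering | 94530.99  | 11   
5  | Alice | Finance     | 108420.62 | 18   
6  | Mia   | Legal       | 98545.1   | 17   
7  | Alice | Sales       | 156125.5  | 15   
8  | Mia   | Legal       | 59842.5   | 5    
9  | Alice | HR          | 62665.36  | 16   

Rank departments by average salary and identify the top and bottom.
SELECT department, AVG(salary)
FROM employees
GROUP BY department
ORDER BY AVG(salary)

All groups:
  HR: 78042.78
  Legal: 79193.80
  Finance: 108420.62
  Engineering: 122498.88
  Sales: 156125.50

Highest: Sales (156125.50)
Lowest: HR (78042.78)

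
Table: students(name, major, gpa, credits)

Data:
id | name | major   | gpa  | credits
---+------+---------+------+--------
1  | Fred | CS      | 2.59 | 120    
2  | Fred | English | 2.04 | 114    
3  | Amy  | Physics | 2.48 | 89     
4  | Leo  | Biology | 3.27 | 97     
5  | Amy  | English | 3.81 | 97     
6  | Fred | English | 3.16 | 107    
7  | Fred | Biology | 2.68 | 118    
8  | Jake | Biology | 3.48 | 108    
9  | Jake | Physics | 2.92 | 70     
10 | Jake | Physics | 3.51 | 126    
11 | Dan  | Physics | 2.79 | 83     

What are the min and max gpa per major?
SELECT major, MIN(gpa), MAX(gpa)
FROM students
GROUP BY major

Result:
  Biology: min=2.68, max=3.48
  CS: min=2.59, max=2.59
  English: min=2.04, max=3.81
  Physics: min=2.48, max=3.51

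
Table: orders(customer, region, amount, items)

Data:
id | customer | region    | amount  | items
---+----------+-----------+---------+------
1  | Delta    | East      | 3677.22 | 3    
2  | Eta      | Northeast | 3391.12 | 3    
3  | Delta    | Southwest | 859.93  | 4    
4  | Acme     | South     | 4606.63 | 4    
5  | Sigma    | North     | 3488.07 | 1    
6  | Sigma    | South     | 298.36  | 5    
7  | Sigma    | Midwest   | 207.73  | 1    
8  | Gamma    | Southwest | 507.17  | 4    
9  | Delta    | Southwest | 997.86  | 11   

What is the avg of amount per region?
SELECT region, AVG(amount) as result
FROM orders
GROUP BY region

Result:
  East: 3677.22
  Midwest: 207.73
  North: 3488.07
  Northeast: 3391.12
  South: 2452.50
  Southwest: 788.32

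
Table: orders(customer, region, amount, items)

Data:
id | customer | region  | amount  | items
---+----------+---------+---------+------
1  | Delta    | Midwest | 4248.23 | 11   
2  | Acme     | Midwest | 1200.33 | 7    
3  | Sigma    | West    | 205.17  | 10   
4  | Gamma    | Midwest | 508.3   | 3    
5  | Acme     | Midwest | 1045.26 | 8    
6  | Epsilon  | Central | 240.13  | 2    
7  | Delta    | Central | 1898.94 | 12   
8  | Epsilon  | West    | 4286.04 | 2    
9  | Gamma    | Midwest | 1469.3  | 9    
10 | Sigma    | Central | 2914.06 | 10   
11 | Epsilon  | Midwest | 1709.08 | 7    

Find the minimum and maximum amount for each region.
SELECT region, MIN(amount), MAX(amount)
FROM orders
GROUP BY region

Result:
  Central: min=240.13, max=2914.06
  Midwest: min=508.30, max=4248.23
  West: min=205.17, max=4286.04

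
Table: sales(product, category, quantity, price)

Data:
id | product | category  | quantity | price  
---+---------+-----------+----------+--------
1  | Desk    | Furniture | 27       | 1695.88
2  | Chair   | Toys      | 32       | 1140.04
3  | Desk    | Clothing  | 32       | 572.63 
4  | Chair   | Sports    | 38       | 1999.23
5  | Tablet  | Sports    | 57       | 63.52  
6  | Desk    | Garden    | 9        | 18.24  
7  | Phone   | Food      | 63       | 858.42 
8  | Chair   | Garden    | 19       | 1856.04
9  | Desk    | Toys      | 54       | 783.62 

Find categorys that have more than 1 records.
SELECT category, COUNT(*) as cnt
FROM sales
GROUP BY category
HAVING COUNT(*) > 1

Result:
  Garden: 2
  Sports: 2
  Toys: 2

Note: HAVING filters groups after aggregation, WHERE filters rows before.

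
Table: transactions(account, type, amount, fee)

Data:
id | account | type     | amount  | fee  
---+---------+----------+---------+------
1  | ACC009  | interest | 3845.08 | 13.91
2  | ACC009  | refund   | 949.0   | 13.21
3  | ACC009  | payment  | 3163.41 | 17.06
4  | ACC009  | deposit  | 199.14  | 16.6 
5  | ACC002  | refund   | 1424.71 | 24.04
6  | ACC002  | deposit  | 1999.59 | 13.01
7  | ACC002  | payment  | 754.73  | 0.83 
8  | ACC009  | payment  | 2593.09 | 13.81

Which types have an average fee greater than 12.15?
SELECT type, AVG(fee)
FROM transactions
GROUP BY type
HAVING AVG(fee) > 12.15

Result:
  deposit: avg=14.81
  interest: avg=13.91
  refund: avg=18.63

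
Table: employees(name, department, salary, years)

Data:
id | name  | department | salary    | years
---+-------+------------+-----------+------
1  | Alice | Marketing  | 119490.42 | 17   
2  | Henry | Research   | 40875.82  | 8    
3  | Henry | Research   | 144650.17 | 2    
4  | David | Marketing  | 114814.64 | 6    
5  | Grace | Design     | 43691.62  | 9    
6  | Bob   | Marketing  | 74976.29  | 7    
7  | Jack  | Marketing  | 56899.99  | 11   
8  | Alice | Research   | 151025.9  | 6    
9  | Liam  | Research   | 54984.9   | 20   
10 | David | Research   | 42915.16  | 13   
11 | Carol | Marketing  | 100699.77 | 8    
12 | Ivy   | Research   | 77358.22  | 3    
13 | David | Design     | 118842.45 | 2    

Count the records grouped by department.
SELECT department, COUNT(*) as count
FROM employees
GROUP BY department

Result:
  Design: 2
  Marketing: 5
  Research: 6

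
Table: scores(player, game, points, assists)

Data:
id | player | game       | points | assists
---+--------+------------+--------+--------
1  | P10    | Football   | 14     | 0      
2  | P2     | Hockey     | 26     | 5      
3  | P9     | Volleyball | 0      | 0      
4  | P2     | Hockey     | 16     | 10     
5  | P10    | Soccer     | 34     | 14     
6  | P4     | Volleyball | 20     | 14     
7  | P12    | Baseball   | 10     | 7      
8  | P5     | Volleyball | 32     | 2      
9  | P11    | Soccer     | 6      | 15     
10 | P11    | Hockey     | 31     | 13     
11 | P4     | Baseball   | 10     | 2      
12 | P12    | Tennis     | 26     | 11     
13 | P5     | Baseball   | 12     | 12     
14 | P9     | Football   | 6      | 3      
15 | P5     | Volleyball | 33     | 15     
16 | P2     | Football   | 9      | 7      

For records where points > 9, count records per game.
SELECT game, COUNT(*)
FROM scores
WHERE points > 9
GROUP BY game

Note: WHERE filters rows before grouping.

Result:
  Baseball: 3
  Football: 1
  Hockey: 3
  Soccer: 1
  Tennis: 1
  Volleyball: 3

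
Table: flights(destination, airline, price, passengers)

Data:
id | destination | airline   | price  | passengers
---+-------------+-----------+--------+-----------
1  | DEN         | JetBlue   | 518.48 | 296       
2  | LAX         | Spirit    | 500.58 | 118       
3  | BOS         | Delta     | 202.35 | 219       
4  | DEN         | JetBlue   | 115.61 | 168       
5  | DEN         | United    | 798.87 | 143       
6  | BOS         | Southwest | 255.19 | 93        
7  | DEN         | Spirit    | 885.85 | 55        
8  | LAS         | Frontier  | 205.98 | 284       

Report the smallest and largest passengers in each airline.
SELECT airline, MIN(passengers), MAX(passengers)
FROM flights
GROUP BY airline

Result:
  Delta: min=219, max=219
  Frontier: min=284, max=284
  JetBlue: min=168, max=296
  Southwest: min=93, max=93
  Spirit: min=55, max=118
  United: min=143, max=143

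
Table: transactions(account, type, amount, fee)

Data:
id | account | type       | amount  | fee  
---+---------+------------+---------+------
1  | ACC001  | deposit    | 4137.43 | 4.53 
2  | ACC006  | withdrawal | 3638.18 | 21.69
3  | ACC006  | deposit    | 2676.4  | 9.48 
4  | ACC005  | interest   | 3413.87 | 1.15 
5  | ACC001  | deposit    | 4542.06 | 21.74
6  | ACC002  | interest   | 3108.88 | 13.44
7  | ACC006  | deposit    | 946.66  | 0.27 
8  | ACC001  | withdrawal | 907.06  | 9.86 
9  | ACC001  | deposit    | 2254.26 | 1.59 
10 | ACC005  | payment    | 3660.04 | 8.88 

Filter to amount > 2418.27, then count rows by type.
SELECT type, COUNT(*)
FROM transactions
WHERE amount > 2418.27
GROUP BY type

Note: WHERE filters rows before grouping.

Result:
  deposit: 3
  interest: 2
  payment: 1
  withdrawal: 1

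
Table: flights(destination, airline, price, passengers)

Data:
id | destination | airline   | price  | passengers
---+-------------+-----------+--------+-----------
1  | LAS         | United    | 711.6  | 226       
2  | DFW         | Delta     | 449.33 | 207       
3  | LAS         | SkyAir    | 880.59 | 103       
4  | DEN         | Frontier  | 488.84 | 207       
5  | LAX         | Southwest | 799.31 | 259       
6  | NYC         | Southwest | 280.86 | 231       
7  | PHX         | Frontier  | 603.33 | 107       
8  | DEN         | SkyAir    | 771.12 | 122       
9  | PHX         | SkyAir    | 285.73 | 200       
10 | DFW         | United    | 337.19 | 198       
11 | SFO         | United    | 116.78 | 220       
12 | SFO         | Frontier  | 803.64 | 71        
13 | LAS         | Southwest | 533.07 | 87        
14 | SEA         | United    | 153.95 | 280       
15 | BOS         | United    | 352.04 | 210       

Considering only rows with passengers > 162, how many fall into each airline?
SELECT airline, COUNT(*)
FROM flights
WHERE passengers > 162
GROUP BY airline

Note: WHERE filters rows before grouping.

Result:
  Delta: 1
  Frontier: 1
  SkyAir: 1
  Southwest: 2
  United: 5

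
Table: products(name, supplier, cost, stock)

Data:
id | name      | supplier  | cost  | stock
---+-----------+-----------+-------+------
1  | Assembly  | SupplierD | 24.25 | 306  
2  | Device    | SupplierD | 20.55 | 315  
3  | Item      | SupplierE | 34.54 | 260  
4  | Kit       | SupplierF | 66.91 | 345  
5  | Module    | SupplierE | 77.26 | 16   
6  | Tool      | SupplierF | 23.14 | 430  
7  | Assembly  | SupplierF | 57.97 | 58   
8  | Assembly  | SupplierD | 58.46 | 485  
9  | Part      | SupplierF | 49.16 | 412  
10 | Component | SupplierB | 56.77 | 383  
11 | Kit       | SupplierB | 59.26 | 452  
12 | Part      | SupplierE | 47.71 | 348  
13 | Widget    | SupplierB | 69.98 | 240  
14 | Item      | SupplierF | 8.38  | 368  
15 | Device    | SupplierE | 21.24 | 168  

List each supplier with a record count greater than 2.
SELECT supplier, COUNT(*) as cnt
FROM products
GROUP BY supplier
HAVING COUNT(*) > 2

Result:
  SupplierB: 3
  SupplierD: 3
  SupplierE: 4
  SupplierF: 5

Note: HAVING filters groups after aggregation, WHERE filters rows before.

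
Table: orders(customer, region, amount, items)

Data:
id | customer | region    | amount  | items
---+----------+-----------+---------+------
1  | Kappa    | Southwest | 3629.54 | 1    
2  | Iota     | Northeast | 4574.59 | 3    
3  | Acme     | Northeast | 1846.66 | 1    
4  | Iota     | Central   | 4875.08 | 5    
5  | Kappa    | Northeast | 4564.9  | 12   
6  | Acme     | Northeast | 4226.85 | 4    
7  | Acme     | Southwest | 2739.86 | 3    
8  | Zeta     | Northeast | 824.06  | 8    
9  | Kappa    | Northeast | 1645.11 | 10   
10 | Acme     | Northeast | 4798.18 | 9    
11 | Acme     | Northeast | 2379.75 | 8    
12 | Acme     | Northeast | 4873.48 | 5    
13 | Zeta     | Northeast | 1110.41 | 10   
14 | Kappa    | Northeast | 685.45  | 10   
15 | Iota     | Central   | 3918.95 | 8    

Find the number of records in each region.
SELECT region, COUNT(*) as count
FROM orders
GROUP BY region

Result:
  Central: 2
  Northeast: 11
  Southwest: 2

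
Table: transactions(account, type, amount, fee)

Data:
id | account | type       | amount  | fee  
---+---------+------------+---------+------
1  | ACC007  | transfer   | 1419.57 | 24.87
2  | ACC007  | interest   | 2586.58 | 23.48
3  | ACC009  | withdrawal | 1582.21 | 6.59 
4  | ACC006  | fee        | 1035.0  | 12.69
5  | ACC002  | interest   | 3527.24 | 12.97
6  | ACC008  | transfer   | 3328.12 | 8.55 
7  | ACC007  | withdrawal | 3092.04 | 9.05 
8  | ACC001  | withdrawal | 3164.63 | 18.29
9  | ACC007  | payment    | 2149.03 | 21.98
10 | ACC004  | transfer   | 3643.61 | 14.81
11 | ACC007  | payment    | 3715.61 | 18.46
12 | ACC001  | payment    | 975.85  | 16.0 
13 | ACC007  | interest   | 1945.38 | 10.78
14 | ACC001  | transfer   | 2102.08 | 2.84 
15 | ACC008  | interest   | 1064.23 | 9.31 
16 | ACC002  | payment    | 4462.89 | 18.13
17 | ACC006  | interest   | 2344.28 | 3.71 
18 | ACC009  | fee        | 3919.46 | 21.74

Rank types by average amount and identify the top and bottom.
SELECT type, AVG(amount)
FROM transactions
GROUP BY type
ORDER BY AVG(amount)

All groups:
  interest: 2293.54
  fee: 2477.23
  withdrawal: 2612.96
  transfer: 2623.35
  payment: 2825.85

Highest: payment (2825.85)
Lowest: interest (2293.54)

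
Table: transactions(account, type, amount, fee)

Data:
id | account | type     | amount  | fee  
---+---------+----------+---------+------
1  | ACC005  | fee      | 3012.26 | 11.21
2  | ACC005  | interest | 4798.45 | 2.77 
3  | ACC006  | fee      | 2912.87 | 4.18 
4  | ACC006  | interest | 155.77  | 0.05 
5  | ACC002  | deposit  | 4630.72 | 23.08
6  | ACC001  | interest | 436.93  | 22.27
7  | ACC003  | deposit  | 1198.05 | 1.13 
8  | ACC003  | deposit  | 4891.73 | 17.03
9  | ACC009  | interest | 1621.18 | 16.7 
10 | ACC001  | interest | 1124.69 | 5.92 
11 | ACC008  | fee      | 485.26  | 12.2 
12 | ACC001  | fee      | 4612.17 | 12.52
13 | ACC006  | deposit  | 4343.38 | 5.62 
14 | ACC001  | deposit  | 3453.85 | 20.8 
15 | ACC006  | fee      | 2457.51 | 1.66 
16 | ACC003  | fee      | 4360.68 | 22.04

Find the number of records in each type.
SELECT type, COUNT(*) as count
FROM transactions
GROUP BY type

Result:
  deposit: 5
  fee: 6
  interest: 5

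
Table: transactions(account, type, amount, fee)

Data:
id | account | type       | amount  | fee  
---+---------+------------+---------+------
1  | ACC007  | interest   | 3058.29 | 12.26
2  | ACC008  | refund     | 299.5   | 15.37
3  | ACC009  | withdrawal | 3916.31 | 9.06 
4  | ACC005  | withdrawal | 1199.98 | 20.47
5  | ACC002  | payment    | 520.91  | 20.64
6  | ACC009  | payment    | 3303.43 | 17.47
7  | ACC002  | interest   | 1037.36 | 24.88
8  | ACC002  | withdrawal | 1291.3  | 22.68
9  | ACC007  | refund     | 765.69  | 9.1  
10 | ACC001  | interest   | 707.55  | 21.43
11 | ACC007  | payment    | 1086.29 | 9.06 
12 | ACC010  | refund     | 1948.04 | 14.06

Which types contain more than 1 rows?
SELECT type, COUNT(*) as cnt
FROM transactions
GROUP BY type
HAVING COUNT(*) > 1

Result:
  interest: 3
  payment: 3
  refund: 3
  withdrawal: 3

Note: HAVING filters groups after aggregation, WHERE filters rows before.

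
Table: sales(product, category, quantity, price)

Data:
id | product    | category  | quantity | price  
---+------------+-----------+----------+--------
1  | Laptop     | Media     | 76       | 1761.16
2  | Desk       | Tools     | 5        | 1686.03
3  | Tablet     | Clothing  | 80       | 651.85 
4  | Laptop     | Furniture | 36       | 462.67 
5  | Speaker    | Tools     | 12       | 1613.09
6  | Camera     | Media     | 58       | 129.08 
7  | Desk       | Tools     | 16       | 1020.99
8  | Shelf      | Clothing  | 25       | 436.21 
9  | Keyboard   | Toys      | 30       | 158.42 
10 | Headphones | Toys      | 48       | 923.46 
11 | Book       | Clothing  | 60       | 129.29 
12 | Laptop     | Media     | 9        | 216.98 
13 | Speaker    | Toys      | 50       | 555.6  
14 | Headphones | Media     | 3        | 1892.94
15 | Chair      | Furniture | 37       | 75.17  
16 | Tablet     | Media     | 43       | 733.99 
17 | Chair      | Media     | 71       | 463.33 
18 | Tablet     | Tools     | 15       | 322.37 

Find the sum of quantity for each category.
SELECT category, SUM(quantity) as result
FROM sales
GROUP BY category

Result:
  Clothing: 165
  Furniture: 73
  Media: 260
  Tools: 48
  Toys: 128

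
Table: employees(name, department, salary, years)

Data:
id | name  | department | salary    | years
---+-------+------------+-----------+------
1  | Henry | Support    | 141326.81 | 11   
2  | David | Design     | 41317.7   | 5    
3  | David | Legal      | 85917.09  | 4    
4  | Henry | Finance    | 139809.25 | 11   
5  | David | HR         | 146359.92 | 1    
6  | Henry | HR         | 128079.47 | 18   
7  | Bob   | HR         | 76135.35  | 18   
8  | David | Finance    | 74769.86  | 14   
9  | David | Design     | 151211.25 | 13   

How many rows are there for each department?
SELECT department, COUNT(*) as count
FROM employees
GROUP BY department

Result:
  Design: 2
  Finance: 2
  HR: 3
  Legal: 1
  Support: 1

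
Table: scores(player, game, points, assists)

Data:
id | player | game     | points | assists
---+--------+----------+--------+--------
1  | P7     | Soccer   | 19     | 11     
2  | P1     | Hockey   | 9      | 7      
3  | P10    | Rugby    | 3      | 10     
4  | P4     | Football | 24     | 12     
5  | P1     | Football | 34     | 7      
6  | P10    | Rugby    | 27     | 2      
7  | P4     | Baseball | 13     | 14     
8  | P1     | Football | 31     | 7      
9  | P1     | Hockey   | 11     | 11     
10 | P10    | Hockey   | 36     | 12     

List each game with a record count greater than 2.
SELECT game, COUNT(*) as cnt
FROM scores
GROUP BY game
HAVING COUNT(*) > 2

Result:
  Football: 3
  Hockey: 3

Note: HAVING filters groups after aggregation, WHERE filters rows before.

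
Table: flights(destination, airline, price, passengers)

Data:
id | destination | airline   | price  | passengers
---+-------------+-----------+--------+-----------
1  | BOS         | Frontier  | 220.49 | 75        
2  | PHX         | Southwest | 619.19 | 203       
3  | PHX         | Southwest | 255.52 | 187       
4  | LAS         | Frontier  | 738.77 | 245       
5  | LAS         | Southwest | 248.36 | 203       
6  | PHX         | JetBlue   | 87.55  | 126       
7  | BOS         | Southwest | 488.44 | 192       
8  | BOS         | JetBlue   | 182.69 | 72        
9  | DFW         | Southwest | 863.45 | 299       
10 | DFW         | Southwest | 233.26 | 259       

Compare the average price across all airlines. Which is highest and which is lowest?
SELECT airline, AVG(price)
FROM flights
GROUP BY airline
ORDER BY AVG(price)

All groups:
  JetBlue: 135.12
  Southwest: 451.37
  Frontier: 479.63

Highest: Frontier (479.63)
Lowest: JetBlue (135.12)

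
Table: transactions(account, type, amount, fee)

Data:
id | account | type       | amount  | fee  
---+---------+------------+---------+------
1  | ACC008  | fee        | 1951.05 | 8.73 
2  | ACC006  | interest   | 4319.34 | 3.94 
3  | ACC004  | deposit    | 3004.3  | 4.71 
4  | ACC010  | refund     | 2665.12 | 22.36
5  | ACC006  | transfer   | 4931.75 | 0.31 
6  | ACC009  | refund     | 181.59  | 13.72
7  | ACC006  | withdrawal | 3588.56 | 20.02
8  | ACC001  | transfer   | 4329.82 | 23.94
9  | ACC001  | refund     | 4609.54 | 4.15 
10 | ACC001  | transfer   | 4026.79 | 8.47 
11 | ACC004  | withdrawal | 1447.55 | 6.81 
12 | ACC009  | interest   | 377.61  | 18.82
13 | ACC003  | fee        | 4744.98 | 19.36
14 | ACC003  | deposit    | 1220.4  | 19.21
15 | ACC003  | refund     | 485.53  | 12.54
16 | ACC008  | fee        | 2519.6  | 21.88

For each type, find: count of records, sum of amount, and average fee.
SELECT type,
       COUNT(*) as cnt,
       SUM(amount) as total_amount,
       AVG(fee) as avg_fee
FROM transactions
GROUP BY type

Result:
  deposit: 2 records, 4224.70 total amount, 11.96 avg fee
  fee: 3 records, 9215.63 total amount, 16.66 avg fee
  interest: 2 records, 4696.95 total amount, 11.38 avg fee
  refund: 4 records, 7941.78 total amount, 13.19 avg fee
  transfer: 3 records, 13288.36 total amount, 10.91 avg fee
  withdrawal: 2 records, 5036.11 total amount, 13.42 avg fee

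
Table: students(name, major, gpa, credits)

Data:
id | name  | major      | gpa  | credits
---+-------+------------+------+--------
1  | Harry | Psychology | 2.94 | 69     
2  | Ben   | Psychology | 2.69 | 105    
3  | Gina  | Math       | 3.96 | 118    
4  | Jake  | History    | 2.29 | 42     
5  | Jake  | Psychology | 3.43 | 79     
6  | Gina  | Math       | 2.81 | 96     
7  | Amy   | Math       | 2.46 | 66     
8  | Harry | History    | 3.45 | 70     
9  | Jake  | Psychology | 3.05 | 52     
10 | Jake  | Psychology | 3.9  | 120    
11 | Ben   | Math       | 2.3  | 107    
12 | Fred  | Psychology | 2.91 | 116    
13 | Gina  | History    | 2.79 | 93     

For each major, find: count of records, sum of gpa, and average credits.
SELECT major,
       COUNT(*) as cnt,
       SUM(gpa) as total_gpa,
       AVG(credits) as avg_credits
FROM students
GROUP BY major

Result:
  History: 3 records, 8.53 total gpa, 68.33 avg credits
  Math: 4 records, 11.53 total gpa, 96.75 avg credits
  Psychology: 6 records, 18.92 total gpa, 90.17 avg credits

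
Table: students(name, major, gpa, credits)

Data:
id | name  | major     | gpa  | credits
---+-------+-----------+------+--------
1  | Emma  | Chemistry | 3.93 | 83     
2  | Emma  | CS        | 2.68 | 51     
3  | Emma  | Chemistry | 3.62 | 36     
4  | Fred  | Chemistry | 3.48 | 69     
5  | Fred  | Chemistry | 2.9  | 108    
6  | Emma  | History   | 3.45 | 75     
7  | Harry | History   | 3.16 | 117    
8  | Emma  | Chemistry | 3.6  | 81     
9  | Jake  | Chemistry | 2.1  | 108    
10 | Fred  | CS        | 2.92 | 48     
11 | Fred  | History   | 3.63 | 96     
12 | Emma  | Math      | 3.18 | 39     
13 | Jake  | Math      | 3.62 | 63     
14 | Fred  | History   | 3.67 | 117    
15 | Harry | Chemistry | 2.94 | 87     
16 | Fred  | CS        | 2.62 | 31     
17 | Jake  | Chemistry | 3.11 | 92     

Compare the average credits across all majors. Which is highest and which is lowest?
SELECT major, AVG(credits)
FROM students
GROUP BY major
ORDER BY AVG(credits)

All groups:
  CS: 43.33
  Math: 51.00
  Chemistry: 83.00
  History: 101.25

Highest: History (101.25)
Lowest: CS (43.33)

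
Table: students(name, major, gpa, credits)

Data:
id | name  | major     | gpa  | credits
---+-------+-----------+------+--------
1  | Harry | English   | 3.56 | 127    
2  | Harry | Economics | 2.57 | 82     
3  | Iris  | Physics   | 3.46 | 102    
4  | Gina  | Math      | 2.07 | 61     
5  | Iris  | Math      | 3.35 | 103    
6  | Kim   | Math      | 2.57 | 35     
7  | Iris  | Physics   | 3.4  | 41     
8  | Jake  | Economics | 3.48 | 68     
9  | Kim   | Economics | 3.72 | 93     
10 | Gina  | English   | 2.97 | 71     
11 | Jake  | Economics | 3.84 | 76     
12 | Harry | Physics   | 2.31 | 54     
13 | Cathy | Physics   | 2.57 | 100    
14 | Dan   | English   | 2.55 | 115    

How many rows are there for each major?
SELECT major, COUNT(*) as count
FROM students
GROUP BY major

Result:
  Economics: 4
  English: 3
  Math: 3
  Physics: 4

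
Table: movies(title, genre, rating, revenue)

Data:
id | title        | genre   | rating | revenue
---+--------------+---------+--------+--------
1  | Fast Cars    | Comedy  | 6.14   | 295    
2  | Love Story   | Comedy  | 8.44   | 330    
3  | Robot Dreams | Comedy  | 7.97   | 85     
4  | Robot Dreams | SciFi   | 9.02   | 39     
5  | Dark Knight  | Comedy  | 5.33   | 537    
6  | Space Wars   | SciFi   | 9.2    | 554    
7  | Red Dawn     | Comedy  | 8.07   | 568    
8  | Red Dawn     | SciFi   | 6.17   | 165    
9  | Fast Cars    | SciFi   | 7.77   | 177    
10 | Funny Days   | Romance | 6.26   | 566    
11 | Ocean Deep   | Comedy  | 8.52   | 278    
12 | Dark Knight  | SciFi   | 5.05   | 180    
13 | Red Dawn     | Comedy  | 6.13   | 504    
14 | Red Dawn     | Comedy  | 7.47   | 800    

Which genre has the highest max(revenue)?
SELECT genre, MAX(revenue) as val
FROM movies
GROUP BY genre
ORDER BY val DESC
LIMIT 1

Result: Comedy with max(revenue) = 800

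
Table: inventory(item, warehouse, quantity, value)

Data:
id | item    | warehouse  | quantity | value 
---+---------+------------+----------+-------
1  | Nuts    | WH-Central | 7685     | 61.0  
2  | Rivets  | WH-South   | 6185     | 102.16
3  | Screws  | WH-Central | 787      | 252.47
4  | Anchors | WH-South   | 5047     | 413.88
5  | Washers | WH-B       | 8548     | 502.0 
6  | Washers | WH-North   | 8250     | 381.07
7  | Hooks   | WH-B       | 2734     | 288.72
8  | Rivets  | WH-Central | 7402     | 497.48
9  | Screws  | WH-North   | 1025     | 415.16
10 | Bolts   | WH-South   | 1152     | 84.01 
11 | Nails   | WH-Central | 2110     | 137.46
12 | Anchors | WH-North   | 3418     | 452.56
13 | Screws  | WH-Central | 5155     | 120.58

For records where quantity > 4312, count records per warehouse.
SELECT warehouse, COUNT(*)
FROM inventory
WHERE quantity > 4312
GROUP BY warehouse

Note: WHERE filters rows before grouping.

Result:
  WH-B: 1
  WH-Central: 3
  WH-North: 1
  WH-South: 2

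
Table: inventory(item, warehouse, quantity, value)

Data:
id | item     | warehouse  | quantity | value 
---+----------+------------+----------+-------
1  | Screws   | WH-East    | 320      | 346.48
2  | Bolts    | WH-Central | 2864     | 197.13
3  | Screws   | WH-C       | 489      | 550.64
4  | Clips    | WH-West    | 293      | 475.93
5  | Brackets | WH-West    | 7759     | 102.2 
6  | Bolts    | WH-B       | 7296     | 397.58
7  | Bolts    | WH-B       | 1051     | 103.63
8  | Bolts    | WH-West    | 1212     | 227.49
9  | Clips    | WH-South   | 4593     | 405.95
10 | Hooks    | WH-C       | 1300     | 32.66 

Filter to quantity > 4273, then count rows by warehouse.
SELECT warehouse, COUNT(*)
FROM inventory
WHERE quantity > 4273
GROUP BY warehouse

Note: WHERE filters rows before grouping.

Result:
  WH-B: 1
  WH-South: 1
  WH-West: 1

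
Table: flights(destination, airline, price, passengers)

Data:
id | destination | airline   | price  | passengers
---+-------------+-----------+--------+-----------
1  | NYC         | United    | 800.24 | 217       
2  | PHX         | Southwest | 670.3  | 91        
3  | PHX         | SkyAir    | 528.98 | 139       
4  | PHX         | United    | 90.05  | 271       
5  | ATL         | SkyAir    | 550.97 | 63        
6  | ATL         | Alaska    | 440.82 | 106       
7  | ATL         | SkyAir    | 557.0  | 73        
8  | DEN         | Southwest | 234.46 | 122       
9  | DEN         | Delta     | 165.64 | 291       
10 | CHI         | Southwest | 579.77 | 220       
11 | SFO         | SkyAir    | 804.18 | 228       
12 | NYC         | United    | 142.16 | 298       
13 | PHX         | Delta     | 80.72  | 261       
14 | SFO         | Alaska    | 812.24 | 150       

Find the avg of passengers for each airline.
SELECT airline, AVG(passengers) as result
FROM flights
GROUP BY airline

Result:
  Alaska: 128.00
  Delta: 276.00
  SkyAir: 125.75
  Southwest: 144.33
  United: 262.00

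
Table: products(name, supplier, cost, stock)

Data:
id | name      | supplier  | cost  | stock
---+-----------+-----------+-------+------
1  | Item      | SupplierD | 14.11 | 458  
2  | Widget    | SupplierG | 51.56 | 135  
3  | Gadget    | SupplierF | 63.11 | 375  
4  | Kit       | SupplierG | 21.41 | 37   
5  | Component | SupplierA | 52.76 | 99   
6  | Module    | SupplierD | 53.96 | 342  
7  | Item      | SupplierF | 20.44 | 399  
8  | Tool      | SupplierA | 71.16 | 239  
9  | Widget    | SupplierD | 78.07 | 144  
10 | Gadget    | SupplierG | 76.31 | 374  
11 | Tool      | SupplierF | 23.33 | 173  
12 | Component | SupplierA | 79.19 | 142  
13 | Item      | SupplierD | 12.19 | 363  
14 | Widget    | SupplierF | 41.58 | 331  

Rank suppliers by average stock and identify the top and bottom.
SELECT supplier, AVG(stock)
FROM products
GROUP BY supplier
ORDER BY AVG(stock)

All groups:
  SupplierA: 160.00
  SupplierG: 182.00
  SupplierF: 319.50
  SupplierD: 326.75

Highest: SupplierD (326.75)
Lowest: SupplierA (160.00)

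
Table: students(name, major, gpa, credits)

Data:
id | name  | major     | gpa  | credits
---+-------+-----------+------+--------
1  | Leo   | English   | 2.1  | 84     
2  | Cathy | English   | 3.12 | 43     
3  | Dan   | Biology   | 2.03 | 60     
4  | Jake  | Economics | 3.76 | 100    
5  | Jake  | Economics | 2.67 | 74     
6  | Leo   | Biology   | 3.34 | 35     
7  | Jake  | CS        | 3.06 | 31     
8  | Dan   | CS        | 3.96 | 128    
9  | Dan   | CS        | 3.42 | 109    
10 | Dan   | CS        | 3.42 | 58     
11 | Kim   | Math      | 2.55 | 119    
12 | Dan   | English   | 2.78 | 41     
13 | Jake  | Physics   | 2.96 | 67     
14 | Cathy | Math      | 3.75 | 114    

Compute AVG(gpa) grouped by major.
SELECT major, AVG(gpa) as result
FROM students
GROUP BY major

Result:
  Biology: 2.69
  CS: 3.47
  Economics: 3.22
  English: 2.67
  Math: 3.15
  Physics: 2.96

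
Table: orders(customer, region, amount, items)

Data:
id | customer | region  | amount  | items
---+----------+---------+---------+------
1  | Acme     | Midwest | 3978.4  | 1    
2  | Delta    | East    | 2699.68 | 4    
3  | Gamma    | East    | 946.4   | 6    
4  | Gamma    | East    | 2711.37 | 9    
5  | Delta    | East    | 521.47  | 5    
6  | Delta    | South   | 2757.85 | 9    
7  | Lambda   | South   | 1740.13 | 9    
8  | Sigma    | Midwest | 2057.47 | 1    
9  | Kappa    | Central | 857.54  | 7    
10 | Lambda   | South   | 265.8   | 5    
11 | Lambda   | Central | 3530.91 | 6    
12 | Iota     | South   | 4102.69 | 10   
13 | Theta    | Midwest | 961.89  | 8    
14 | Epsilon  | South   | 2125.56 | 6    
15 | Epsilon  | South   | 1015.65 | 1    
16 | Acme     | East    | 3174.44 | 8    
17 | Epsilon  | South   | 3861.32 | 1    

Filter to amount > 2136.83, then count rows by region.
SELECT region, COUNT(*)
FROM orders
WHERE amount > 2136.83
GROUP BY region

Note: WHERE filters rows before grouping.

Result:
  Central: 1
  East: 3
  Midwest: 1
  South: 3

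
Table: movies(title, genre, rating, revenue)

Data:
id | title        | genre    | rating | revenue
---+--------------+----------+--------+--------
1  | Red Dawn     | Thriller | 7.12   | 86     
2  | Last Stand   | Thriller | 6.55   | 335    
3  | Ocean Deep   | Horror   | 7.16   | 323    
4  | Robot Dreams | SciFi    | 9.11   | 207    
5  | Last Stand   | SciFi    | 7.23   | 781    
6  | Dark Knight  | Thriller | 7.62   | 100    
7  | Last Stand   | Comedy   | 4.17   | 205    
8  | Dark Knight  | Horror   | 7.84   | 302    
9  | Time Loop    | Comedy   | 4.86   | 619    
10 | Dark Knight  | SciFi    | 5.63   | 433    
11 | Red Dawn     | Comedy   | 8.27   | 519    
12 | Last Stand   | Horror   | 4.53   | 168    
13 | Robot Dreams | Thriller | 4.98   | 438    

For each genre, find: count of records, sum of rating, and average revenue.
SELECT genre,
       COUNT(*) as cnt,
       SUM(rating) as total_rating,
       AVG(revenue) as avg_revenue
FROM movies
GROUP BY genre

Result:
  Comedy: 3 records, 17.30 total rating, 447.67 avg revenue
  Horror: 3 records, 19.53 total rating, 264.33 avg revenue
  SciFi: 3 records, 21.97 total rating, 473.67 avg revenue
  Thriller: 4 records, 26.27 total rating, 239.75 avg revenue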